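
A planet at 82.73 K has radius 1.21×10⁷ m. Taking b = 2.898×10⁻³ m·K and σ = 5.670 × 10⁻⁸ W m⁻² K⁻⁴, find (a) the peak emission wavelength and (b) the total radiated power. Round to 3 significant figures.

(a) λ_max = b/T = 2.898×10⁻³/82.73 = 3.503×10⁻⁵ m = 35.0 μm.
Surface area A = 4πR² = 4π(1.21×10⁷ m)² = 1.83984×10¹⁵ m².
(b) P = σAT⁴ = 5.670×10⁻⁸×1.83984×10¹⁵×(82.73)⁴ = 4.89×10¹⁵ W.

λ_max ≈ 35.0 μm; P ≈ 4.89×10¹⁵ W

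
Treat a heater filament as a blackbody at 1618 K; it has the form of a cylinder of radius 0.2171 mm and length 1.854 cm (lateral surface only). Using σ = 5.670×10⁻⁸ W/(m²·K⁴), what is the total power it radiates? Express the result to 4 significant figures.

P ≈ 9.828 W

Lateral area A = 2πrL = 2π×2.171×10⁻⁴×0.01854 = 2.52900×10⁻⁵ m².
P = σAT⁴ = 5.670×10⁻⁸ × 2.52900×10⁻⁵ × (1618)⁴ = 9.828 W.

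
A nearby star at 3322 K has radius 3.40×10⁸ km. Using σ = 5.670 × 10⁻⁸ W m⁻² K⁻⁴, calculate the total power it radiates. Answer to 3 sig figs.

P ≈ 1.00×10³¹ W

Surface area A = 4πR² = 4π(3.40×10¹¹ m)² = 1.45267×10²⁴ m².
P = σAT⁴ = 5.670×10⁻⁸ × 1.45267×10²⁴ × (3322)⁴ = 1.00×10³¹ W.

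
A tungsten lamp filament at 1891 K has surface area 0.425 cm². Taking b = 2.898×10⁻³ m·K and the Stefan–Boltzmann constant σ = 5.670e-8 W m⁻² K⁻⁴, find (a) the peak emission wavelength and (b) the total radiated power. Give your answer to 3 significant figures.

(a) λ_max = b/T = 2.898×10⁻³/1891 = 1.533×10⁻⁶ m = 1.53×10³ nm.
Area A = 0.425 cm² = 4.25×10⁻⁵ m².
(b) P = σAT⁴ = 5.670×10⁻⁸×4.25×10⁻⁵×(1891)⁴ = 30.8 W.

λ_max ≈ 1.53×10³ nm; P ≈ 30.8 W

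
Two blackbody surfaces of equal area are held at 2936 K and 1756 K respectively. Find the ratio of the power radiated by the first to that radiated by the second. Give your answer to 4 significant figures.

P₁/P₂ ≈ 7.815

With equal areas, P₁/P₂ = (T₁/T₂)⁴ = (2936/1756)⁴ = 7.815.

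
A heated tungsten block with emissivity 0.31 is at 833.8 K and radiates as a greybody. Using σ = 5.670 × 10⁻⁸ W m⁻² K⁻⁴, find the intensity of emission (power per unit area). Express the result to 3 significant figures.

Stefan–Boltzmann: I = εσT⁴ = 0.31 × 5.670×10⁻⁸ × (833.8)⁴ = 8.50×10³ W/m².

I ≈ 8.50×10³ W/m²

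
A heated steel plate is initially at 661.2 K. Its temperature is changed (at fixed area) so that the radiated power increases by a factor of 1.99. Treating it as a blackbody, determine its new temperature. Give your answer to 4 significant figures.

P ∝ T⁴, so T₂/T₁ = (P₂/P₁)^(1/4) = (1.99)^(1/4) = 1.18772.
T₂ = 661.2 × 1.18772 = 785.3 K.

T₂ ≈ 785.3 K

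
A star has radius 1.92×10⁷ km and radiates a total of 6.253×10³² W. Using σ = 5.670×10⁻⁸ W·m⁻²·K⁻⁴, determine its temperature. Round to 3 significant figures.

Surface area A = 4πR² = 4π(1.92×10¹⁰ m)² = 4.63247×10²¹ m².
P = σAT⁴ ⇒ T = (P/(σA))^(1/4) = (6.253×10³²/(5.670×10⁻⁸×4.63247×10²¹))^(1/4) = 3.93×10⁴ K.

T ≈ 3.93×10⁴ K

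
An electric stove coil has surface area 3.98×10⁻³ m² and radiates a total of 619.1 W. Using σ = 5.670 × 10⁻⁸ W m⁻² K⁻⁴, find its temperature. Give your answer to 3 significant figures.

T ≈ 1.29×10³ K

Area A = 3.98×10⁻³ m².
P = σAT⁴ ⇒ T = (P/(σA))^(1/4) = (619.1/(5.670×10⁻⁸×3.98×10⁻³))^(1/4) = 1.29×10³ K.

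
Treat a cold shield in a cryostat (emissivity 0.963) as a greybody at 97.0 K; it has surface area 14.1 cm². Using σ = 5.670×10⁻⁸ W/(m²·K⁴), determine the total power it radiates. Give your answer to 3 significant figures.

P ≈ 6.82×10⁻³ W

Area A = 14.1 cm² = 1.41×10⁻³ m².
P = εσAT⁴ = 0.963 × 5.670×10⁻⁸ × 1.41×10⁻³ × (97.0)⁴ = 6.82×10⁻³ W.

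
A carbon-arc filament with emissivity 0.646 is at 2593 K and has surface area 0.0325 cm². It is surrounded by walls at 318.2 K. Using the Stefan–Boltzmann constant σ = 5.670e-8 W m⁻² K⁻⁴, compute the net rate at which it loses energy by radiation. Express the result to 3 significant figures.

Net loss ≈ 5.38 W

Area A = 0.0325 cm² = 3.25×10⁻⁶ m².
Net radiated power P_net = εσA(T⁴ − T₀⁴) = 0.646×5.670×10⁻⁸×3.25×10⁻⁶×(2593⁴ − 318.2⁴).
T⁴ − T₀⁴ = 4.52075×10¹³ − 1.02518×10¹⁰ = 4.51972×10¹³ K⁴, so P_net = 5.38 W.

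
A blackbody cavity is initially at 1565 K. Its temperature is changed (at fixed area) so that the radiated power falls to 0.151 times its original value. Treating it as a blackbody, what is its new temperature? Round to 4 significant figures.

P ∝ T⁴, so T₂/T₁ = (P₂/P₁)^(1/4) = (0.151)^(1/4) = 0.623368.
T₂ = 1565 × 0.623368 = 975.6 K.

T₂ ≈ 975.6 K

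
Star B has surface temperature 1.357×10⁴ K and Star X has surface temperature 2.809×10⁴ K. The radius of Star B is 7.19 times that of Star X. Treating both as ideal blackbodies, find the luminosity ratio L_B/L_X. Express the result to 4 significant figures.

L ∝ R²T⁴, so L_B/L_X = (R_B/R_X)²(T_B/T_X)⁴ = (7.19)² × (1.357×10⁴/2.809×10⁴)⁴ = 51.6961 × 0.0544644 = 2.816.

L_B/L_X ≈ 2.816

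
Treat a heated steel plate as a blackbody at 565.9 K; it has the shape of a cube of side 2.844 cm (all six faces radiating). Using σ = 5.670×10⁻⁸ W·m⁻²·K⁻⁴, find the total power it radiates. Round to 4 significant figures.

Area A = 6s² = 6×(0.02844 m)² = 4.853×10⁻³ m².
P = σAT⁴ = 5.670×10⁻⁸ × 4.853×10⁻³ × (565.9)⁴ = 28.22 W.

P ≈ 28.22 W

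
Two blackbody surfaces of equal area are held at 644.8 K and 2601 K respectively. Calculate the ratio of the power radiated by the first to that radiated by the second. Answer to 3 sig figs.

P₁/P₂ ≈ 3.78×10⁻³

With equal areas, P₁/P₂ = (T₁/T₂)⁴ = (644.8/2601)⁴ = 3.78×10⁻³.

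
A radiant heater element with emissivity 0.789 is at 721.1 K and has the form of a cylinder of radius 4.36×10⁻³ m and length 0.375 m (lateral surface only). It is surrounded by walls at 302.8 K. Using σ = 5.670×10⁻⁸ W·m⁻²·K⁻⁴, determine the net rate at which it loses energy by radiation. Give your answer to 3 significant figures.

Net loss ≈ 120 W

Lateral area A = 2πrL = 2π×4.36×10⁻³×0.375 = 0.0102730 m².
Net radiated power P_net = εσA(T⁴ − T₀⁴) = 0.789×5.670×10⁻⁸×0.0102730×(721.1⁴ − 302.8⁴).
T⁴ − T₀⁴ = 2.70385×10¹¹ − 8.40666×10⁹ = 2.61978×10¹¹ K⁴, so P_net = 120 W.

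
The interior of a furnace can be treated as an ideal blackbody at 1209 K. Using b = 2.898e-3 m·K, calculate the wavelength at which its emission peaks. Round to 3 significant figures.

Wien's displacement law: λ_max = b/T = (2.898×10⁻³ m·K)/(1209 K) = 2.397×10⁻⁶ m.
That is 2.40×10³ nm, in the infrared range.

λ_max ≈ 2.40×10³ nm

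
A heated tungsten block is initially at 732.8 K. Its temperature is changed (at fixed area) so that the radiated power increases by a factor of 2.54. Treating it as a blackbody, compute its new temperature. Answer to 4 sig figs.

P ∝ T⁴, so T₂/T₁ = (P₂/P₁)^(1/4) = (2.54)^(1/4) = 1.26243.
T₂ = 732.8 × 1.26243 = 925.1 K.

T₂ ≈ 925.1 K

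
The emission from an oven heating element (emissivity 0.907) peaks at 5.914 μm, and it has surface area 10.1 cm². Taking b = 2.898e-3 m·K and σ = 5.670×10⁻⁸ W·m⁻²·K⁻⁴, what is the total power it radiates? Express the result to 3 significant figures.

P ≈ 2.99 W

Wien's law: T = b/λ_max = 2.898×10⁻³/5.914×10⁻⁶ = 490.024 K.
Area A = 10.1 cm² = 1.01×10⁻³ m².
Then P = εσAT⁴ = 0.907×5.670×10⁻⁸×1.01×10⁻³×(490.024)⁴ = 2.99 W.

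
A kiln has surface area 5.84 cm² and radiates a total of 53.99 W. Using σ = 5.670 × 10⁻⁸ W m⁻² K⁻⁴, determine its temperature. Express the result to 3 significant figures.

Area A = 5.84 cm² = 5.84×10⁻⁴ m².
P = σAT⁴ ⇒ T = (P/(σA))^(1/4) = (53.99/(5.670×10⁻⁸×5.84×10⁻⁴))^(1/4) = 1.13×10³ K.

T ≈ 1.13×10³ K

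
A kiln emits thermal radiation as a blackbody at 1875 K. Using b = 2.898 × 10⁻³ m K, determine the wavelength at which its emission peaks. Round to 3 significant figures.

Wien's displacement law: λ_max = b/T = (2.898×10⁻³ m·K)/(1875 K) = 1.546×10⁻⁶ m.
That is 1.55×10³ nm, in the infrared range.

λ_max ≈ 1.55×10³ nm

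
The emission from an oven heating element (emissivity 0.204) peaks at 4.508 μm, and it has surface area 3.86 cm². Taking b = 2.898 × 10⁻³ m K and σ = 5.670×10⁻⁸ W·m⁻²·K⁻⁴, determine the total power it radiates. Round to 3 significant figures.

P ≈ 0.763 W

Wien's law: T = b/λ_max = 2.898×10⁻³/4.508×10⁻⁶ = 642.857 K.
Area A = 3.86 cm² = 3.86×10⁻⁴ m².
Then P = εσAT⁴ = 0.204×5.670×10⁻⁸×3.86×10⁻⁴×(642.857)⁴ = 0.763 W.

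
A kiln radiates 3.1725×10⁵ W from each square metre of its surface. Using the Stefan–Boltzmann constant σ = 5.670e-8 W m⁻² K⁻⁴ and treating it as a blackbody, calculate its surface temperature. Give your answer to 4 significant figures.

I = σT⁴, so T = (I/σ)^(1/4) = (3.1725×10⁵/(5.670×10⁻⁸))^(1/4) = 1538 K.

T ≈ 1538 K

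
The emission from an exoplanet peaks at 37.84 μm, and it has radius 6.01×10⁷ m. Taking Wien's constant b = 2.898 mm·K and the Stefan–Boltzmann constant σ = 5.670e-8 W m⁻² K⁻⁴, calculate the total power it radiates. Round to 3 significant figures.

P ≈ 8.85×10¹⁶ W

Wien's law: T = b/λ_max = 2.898×10⁻³/3.784×10⁻⁵ = 76.5856 K.
Surface area A = 4πR² = 4π(6.01×10⁷ m)² = 4.53899×10¹⁶ m².
Then P = σAT⁴ = 5.670×10⁻⁸×4.53899×10¹⁶×(76.5856)⁴ = 8.85×10¹⁶ W.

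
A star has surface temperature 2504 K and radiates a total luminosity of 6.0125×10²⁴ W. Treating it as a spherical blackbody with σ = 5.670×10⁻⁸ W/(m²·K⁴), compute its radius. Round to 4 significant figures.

R ≈ 4.633×10⁸ m

L = 4πR²σT⁴ ⇒ R = √(L/(4πσT⁴)).
σT⁴ = 2.22905×10⁶ W/m², so R = √(6.0125×10²⁴/(4π×2.22905×10⁶)) = 4.633×10⁸ m.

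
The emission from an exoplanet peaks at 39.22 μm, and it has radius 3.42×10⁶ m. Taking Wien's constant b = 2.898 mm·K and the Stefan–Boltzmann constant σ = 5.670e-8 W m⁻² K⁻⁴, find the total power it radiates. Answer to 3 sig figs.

Wien's law: T = b/λ_max = 2.898×10⁻³/3.922×10⁻⁵ = 73.8909 K.
Surface area A = 4πR² = 4π(3.42×10⁶ m)² = 1.46981×10¹⁴ m².
Then P = σAT⁴ = 5.670×10⁻⁸×1.46981×10¹⁴×(73.8909)⁴ = 2.48×10¹⁴ W.

P ≈ 2.48×10¹⁴ W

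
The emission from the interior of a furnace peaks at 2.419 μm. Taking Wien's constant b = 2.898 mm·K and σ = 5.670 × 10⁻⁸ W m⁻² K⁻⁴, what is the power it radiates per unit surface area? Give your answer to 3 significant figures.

I ≈ 1.17×10⁵ W/m²

Wien's law: T = b/λ_max = 2.898×10⁻³/2.419×10⁻⁶ = 1198.02 K.
Then I = σT⁴ = 5.670×10⁻⁸×(1198.02)⁴ = 1.17×10⁵ W/m².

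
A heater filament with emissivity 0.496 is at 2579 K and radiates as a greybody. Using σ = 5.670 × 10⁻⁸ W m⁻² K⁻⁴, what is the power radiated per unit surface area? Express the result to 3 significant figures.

I ≈ 1.24×10⁶ W/m²

Stefan–Boltzmann: I = εσT⁴ = 0.496 × 5.670×10⁻⁸ × (2579)⁴ = 1.24×10⁶ W/m².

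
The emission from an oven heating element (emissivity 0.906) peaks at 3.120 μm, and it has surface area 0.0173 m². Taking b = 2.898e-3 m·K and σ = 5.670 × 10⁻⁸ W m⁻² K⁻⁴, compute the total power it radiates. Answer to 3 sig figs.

Wien's law: T = b/λ_max = 2.898×10⁻³/3.120×10⁻⁶ = 928.846 K.
Area A = 0.0173 m².
Then P = εσAT⁴ = 0.906×5.670×10⁻⁸×0.0173×(928.846)⁴ = 662 W.

P ≈ 662 W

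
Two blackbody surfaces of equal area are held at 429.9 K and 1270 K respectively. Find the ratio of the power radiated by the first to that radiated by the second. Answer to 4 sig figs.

P₁/P₂ ≈ 0.01313

With equal areas, P₁/P₂ = (T₁/T₂)⁴ = (429.9/1270)⁴ = 0.01313.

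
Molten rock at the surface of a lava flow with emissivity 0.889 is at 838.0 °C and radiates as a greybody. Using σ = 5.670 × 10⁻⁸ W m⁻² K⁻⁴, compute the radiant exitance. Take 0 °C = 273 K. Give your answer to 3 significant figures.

T = 838.0 °C + 273 = 1111.0 K.
Stefan–Boltzmann: I = εσT⁴ = 0.889 × 5.670×10⁻⁸ × (1111.0)⁴ = 7.68×10⁴ W/m².

I ≈ 7.68×10⁴ W/m²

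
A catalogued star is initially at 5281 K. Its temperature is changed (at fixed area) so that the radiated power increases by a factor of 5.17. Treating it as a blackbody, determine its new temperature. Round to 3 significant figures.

T₂ ≈ 7.96×10³ K

P ∝ T⁴, so T₂/T₁ = (P₂/P₁)^(1/4) = (5.17)^(1/4) = 1.50790.
T₂ = 5281 × 1.50790 = 7.96×10³ K.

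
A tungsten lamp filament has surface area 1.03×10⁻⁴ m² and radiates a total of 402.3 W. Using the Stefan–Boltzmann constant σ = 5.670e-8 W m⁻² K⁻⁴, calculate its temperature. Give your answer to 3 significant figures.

Area A = 1.03×10⁻⁴ m².
P = σAT⁴ ⇒ T = (P/(σA))^(1/4) = (402.3/(5.670×10⁻⁸×1.03×10⁻⁴))^(1/4) = 2.88×10³ K.

T ≈ 2.88×10³ K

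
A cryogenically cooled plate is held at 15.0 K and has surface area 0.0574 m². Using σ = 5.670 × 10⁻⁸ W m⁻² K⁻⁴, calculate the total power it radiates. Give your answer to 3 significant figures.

Area A = 0.0574 m².
P = σAT⁴ = 5.670×10⁻⁸ × 0.0574 × (15.0)⁴ = 1.65×10⁻⁴ W.

P ≈ 1.65×10⁻⁴ W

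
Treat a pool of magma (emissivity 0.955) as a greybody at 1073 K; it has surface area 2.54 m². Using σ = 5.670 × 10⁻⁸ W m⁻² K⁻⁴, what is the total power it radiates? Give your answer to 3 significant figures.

P ≈ 1.82×10⁵ W

Area A = 2.54 m².
P = εσAT⁴ = 0.955 × 5.670×10⁻⁸ × 2.54 × (1073)⁴ = 1.82×10⁵ W.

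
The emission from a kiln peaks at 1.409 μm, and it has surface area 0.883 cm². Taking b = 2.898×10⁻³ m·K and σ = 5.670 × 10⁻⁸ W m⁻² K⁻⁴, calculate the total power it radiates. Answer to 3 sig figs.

P ≈ 89.6 W

Wien's law: T = b/λ_max = 2.898×10⁻³/1.409×10⁻⁶ = 2056.78 K.
Area A = 0.883 cm² = 8.83×10⁻⁵ m².
Then P = σAT⁴ = 5.670×10⁻⁸×8.83×10⁻⁵×(2056.78)⁴ = 89.6 W.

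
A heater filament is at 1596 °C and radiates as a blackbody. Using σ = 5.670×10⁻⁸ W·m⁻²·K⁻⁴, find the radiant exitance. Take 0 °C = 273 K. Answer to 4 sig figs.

T = 1596 °C + 273 = 1869 K.
Stefan–Boltzmann: I = σT⁴ = 5.670×10⁻⁸ × (1869)⁴ = 6.919×10⁵ W/m².

I ≈ 6.919×10⁵ W/m²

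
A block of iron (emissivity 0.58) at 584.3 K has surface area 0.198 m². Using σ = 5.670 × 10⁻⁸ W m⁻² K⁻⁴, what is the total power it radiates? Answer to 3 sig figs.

Area A = 0.198 m².
P = εσAT⁴ = 0.58 × 5.670×10⁻⁸ × 0.198 × (584.3)⁴ = 759 W.

P ≈ 759 W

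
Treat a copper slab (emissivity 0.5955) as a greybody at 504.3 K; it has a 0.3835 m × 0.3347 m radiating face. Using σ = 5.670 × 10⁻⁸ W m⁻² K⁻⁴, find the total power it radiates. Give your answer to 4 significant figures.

Area A = 0.3835 × 0.3347 = 0.128357 m².
P = εσAT⁴ = 0.5955 × 5.670×10⁻⁸ × 0.128357 × (504.3)⁴ = 280.3 W.

P ≈ 280.3 W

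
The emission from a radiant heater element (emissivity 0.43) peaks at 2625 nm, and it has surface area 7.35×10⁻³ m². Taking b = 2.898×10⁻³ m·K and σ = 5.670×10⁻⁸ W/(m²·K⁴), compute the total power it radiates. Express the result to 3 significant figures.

Wien's law: T = b/λ_max = 2.898×10⁻³/2.625×10⁻⁶ = 1104.00 K.
Area A = 7.35×10⁻³ m².
Then P = εσAT⁴ = 0.43×5.670×10⁻⁸×7.35×10⁻³×(1104.00)⁴ = 266 W.

P ≈ 266 W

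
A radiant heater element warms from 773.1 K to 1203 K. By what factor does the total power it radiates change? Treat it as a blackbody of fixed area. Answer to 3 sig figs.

P ∝ T⁴, so P₂/P₁ = (T₂/T₁)⁴ = (1203/773.1)⁴ = (1.55607)⁴ = 5.86.

P₂/P₁ ≈ 5.86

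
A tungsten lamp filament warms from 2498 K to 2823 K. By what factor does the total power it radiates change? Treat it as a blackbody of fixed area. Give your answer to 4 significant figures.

P ∝ T⁴, so P₂/P₁ = (T₂/T₁)⁴ = (2823/2498)⁴ = (1.13010)⁴ = 1.631.

P₂/P₁ ≈ 1.631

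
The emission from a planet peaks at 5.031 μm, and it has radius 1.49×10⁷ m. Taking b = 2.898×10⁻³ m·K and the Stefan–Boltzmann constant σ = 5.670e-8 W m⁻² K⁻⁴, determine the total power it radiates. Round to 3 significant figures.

Wien's law: T = b/λ_max = 2.898×10⁻³/5.031×10⁻⁶ = 576.029 K.
Surface area A = 4πR² = 4π(1.49×10⁷ m)² = 2.78986×10¹⁵ m².
Then P = σAT⁴ = 5.670×10⁻⁸×2.78986×10¹⁵×(576.029)⁴ = 1.74×10¹⁹ W.

P ≈ 1.74×10¹⁹ W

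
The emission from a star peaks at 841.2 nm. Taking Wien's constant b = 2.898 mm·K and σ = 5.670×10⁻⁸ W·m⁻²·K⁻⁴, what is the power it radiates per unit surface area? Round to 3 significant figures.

Wien's law: T = b/λ_max = 2.898×10⁻³/8.412×10⁻⁷ = 3445.08 K.
Then I = σT⁴ = 5.670×10⁻⁸×(3445.08)⁴ = 7.99×10⁶ W/m².

I ≈ 7.99×10⁶ W/m²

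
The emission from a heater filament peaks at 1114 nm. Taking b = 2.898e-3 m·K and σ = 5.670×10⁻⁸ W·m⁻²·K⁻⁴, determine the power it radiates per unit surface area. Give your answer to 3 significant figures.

I ≈ 2.60×10⁶ W/m²

Wien's law: T = b/λ_max = 2.898×10⁻³/1.114×10⁻⁶ = 2601.44 K.
Then I = σT⁴ = 5.670×10⁻⁸×(2601.44)⁴ = 2.60×10⁶ W/m².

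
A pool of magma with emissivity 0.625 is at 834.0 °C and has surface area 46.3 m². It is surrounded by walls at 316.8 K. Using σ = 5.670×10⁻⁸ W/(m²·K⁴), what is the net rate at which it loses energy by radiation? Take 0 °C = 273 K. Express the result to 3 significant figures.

Net loss ≈ 2.45×10⁶ W

T = 834.0 °C + 273 = 1107.0 K.
Area A = 46.3 m².
Net radiated power P_net = εσA(T⁴ − T₀⁴) = 0.625×5.670×10⁻⁸×46.3×(1107.0⁴ − 316.8⁴).
T⁴ − T₀⁴ = 1.50173×10¹² − 1.00726×10¹⁰ = 1.49166×10¹² K⁴, so P_net = 2.45×10⁶ W.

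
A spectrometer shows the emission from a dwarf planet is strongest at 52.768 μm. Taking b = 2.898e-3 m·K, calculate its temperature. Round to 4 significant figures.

T ≈ 54.92 K

Wien's law gives T = b/λ_max = (2.898×10⁻³ m·K)/(5.2768×10⁻⁵ m) = 54.92 K.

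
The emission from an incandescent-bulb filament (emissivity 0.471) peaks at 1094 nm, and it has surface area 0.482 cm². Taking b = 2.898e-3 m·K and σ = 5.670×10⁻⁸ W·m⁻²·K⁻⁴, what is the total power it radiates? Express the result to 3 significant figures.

Wien's law: T = b/λ_max = 2.898×10⁻³/1.094×10⁻⁶ = 2648.99 K.
Area A = 0.482 cm² = 4.82×10⁻⁵ m².
Then P = εσAT⁴ = 0.471×5.670×10⁻⁸×4.82×10⁻⁵×(2648.99)⁴ = 63.4 W.

P ≈ 63.4 W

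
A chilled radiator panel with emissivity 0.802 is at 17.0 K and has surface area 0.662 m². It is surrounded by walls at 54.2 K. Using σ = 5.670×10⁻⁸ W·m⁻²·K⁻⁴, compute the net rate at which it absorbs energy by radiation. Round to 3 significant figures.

Net gain ≈ 0.257 W

Area A = 0.662 m².
Net radiated power P_net = εσA(T⁴ − T₀⁴) = 0.802×5.670×10⁻⁸×0.662×(17.0⁴ − 54.2⁴).
T⁴ − T₀⁴ = 83521.0 − 8.62973×10⁶ = -8.54621×10⁶ K⁴, so P_net = -0.257 W — negative, meaning a net gain of 0.257 W.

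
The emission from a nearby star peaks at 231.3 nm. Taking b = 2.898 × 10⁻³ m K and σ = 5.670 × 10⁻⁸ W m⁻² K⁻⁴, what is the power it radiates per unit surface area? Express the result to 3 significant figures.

Wien's law: T = b/λ_max = 2.898×10⁻³/2.313×10⁻⁷ = 12529.2 K.
Then I = σT⁴ = 5.670×10⁻⁸×(12529.2)⁴ = 1.40×10⁹ W/m².

I ≈ 1.40×10⁹ W/m²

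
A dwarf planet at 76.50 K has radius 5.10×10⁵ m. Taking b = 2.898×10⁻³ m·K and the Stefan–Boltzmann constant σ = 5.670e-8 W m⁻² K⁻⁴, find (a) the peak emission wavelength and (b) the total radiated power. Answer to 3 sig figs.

(a) λ_max = b/T = 2.898×10⁻³/76.50 = 3.788×10⁻⁵ m = 37.9 μm.
Surface area A = 4πR² = 4π(5.10×10⁵ m)² = 3.26851×10¹² m².
(b) P = σAT⁴ = 5.670×10⁻⁸×3.26851×10¹²×(76.50)⁴ = 6.35×10¹² W.

λ_max ≈ 37.9 μm; P ≈ 6.35×10¹² W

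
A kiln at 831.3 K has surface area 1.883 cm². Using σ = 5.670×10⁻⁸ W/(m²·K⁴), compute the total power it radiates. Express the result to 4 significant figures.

Area A = 1.883 cm² = 1.883×10⁻⁴ m².
P = σAT⁴ = 5.670×10⁻⁸ × 1.883×10⁻⁴ × (831.3)⁴ = 5.099 W.

P ≈ 5.099 W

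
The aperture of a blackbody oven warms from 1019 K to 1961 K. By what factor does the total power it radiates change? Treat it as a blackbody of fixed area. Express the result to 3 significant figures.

P₂/P₁ ≈ 13.7

P ∝ T⁴, so P₂/P₁ = (T₂/T₁)⁴ = (1961/1019)⁴ = (1.92444)⁴ = 13.7.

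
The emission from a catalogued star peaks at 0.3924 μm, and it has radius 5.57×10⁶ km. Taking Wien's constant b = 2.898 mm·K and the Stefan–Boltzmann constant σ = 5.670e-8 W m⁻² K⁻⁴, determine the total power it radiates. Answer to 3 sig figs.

Wien's law: T = b/λ_max = 2.898×10⁻³/3.924×10⁻⁷ = 7385.32 K.
Surface area A = 4πR² = 4π(5.57×10⁹ m)² = 3.89870×10²⁰ m².
Then P = σAT⁴ = 5.670×10⁻⁸×3.89870×10²⁰×(7385.32)⁴ = 6.58×10²⁸ W.

P ≈ 6.58×10²⁸ W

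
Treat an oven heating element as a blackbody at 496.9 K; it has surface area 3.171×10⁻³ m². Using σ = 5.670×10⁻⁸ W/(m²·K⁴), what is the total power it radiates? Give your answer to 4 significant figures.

Area A = 3.171×10⁻³ m².
P = σAT⁴ = 5.670×10⁻⁸ × 3.171×10⁻³ × (496.9)⁴ = 10.96 W.

P ≈ 10.96 W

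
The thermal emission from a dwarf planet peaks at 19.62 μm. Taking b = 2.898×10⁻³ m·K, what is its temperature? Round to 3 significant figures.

Wien's law gives T = b/λ_max = (2.898×10⁻³ m·K)/(1.962×10⁻⁵ m) = 148 K.

T ≈ 148 K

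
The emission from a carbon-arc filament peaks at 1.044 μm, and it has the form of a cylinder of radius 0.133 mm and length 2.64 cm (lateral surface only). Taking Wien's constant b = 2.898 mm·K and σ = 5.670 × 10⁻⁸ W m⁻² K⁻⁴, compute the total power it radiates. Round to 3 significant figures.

P ≈ 74.3 W

Wien's law: T = b/λ_max = 2.898×10⁻³/1.044×10⁻⁶ = 2775.86 K.
Lateral area A = 2πrL = 2π×1.33×10⁻⁴×0.0264 = 2.20615×10⁻⁵ m².
Then P = σAT⁴ = 5.670×10⁻⁸×2.20615×10⁻⁵×(2775.86)⁴ = 74.3 W.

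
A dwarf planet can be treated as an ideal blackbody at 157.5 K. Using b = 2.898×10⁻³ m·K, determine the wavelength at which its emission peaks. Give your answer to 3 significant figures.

λ_max ≈ 18.4 μm

Wien's displacement law: λ_max = b/T = (2.898×10⁻³ m·K)/(157.5 K) = 1.840×10⁻⁵ m.
That is 18.4 μm, in the infrared range.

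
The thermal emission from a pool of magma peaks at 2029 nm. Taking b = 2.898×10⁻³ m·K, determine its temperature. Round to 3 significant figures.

Wien's law gives T = b/λ_max = (2.898×10⁻³ m·K)/(2.029×10⁻⁶ m) = 1.43×10³ K.

T ≈ 1.43×10³ K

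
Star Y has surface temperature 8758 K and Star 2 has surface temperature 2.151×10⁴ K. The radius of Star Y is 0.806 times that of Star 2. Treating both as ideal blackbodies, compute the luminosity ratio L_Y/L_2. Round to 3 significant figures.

L ∝ R²T⁴, so L_Y/L_2 = (R_Y/R_2)²(T_Y/T_2)⁴ = (0.806)² × (8758/2.151×10⁴)⁴ = 0.649636 × 0.0274826 = 0.0179.

L_Y/L_2 ≈ 0.0179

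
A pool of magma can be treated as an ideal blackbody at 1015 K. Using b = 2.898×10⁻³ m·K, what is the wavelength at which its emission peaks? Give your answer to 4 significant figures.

λ_max ≈ 2855 nm

Wien's displacement law: λ_max = b/T = (2.898×10⁻³ m·K)/(1015 K) = 2.8552×10⁻⁶ m.
That is 2855 nm, in the infrared range.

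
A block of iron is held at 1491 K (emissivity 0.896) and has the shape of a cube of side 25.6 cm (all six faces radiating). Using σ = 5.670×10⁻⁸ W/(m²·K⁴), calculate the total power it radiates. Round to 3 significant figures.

P ≈ 9.87×10⁴ W

Area A = 6s² = 6×(0.256 m)² = 0.393216 m².
P = εσAT⁴ = 0.896 × 5.670×10⁻⁸ × 0.393216 × (1491)⁴ = 9.87×10⁴ W.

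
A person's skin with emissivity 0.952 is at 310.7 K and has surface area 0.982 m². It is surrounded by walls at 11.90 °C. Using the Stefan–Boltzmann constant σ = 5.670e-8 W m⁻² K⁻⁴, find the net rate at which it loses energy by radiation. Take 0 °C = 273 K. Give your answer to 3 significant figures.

Net loss ≈ 145 W

Surroundings: T = 11.90 °C + 273 = 284.90 K.
Area A = 0.982 m².
Net radiated power P_net = εσA(T⁴ − T₀⁴) = 0.952×5.670×10⁻⁸×0.982×(310.7⁴ − 284.90⁴).
T⁴ − T₀⁴ = 9.31891×10⁹ − 6.58825×10⁹ = 2.73066×10⁹ K⁴, so P_net = 145 W.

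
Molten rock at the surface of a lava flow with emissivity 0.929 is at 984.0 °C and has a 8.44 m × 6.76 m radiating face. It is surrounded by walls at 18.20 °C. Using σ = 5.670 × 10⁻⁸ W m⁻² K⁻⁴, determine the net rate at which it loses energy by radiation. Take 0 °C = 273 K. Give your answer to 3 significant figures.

T = 984.0 °C + 273 = 1257.0 K.
Surroundings: T = 18.20 °C + 273 = 291.20 K.
Area A = 8.44 × 6.76 = 57.0544 m².
Net radiated power P_net = εσA(T⁴ − T₀⁴) = 0.929×5.670×10⁻⁸×57.0544×(1257.0⁴ − 291.20⁴).
T⁴ − T₀⁴ = 2.49655×10¹² − 7.19061×10⁹ = 2.48936×10¹² K⁴, so P_net = 7.48×10⁶ W.

Net loss ≈ 7.48×10⁶ W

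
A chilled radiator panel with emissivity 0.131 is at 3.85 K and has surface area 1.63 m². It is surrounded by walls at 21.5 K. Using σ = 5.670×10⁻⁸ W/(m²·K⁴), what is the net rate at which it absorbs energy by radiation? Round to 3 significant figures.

Net gain ≈ 2.58×10⁻³ W

Area A = 1.63 m².
Net radiated power P_net = εσA(T⁴ − T₀⁴) = 0.131×5.670×10⁻⁸×1.63×(3.85⁴ − 21.5⁴).
T⁴ − T₀⁴ = 219.707 − 2.13675×10⁵ = -2.13455×10⁵ K⁴, so P_net = -2.58×10⁻³ W — negative, meaning a net gain of 2.58×10⁻³ W.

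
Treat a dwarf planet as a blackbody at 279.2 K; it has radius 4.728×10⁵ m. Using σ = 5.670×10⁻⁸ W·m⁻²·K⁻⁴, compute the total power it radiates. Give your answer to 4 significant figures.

Surface area A = 4πR² = 4π(4.728×10⁵ m)² = 2.80908×10¹² m².
P = σAT⁴ = 5.670×10⁻⁸ × 2.80908×10¹² × (279.2)⁴ = 9.679×10¹⁴ W.

P ≈ 9.679×10¹⁴ W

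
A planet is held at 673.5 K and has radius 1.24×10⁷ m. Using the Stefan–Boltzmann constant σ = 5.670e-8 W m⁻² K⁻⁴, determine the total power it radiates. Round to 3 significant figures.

Surface area A = 4πR² = 4π(1.24×10⁷ m)² = 1.93221×10¹⁵ m².
P = σAT⁴ = 5.670×10⁻⁸ × 1.93221×10¹⁵ × (673.5)⁴ = 2.25×10¹⁹ W.

P ≈ 2.25×10¹⁹ W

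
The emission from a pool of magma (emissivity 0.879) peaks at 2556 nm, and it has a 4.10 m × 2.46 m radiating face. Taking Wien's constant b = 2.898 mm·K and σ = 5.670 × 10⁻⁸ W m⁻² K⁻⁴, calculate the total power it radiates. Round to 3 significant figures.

Wien's law: T = b/λ_max = 2.898×10⁻³/2.556×10⁻⁶ = 1133.80 K.
Area A = 4.10 × 2.46 = 10.086 m².
Then P = εσAT⁴ = 0.879×5.670×10⁻⁸×10.086×(1133.80)⁴ = 8.31×10⁵ W.

P ≈ 8.31×10⁵ W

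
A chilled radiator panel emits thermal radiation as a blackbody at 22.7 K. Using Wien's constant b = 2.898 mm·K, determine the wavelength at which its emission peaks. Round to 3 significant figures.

λ_max ≈ 128 μm

Wien's displacement law: λ_max = b/T = (2.898×10⁻³ m·K)/(22.7 K) = 1.277×10⁻⁴ m.
That is 128 μm, in the infrared range.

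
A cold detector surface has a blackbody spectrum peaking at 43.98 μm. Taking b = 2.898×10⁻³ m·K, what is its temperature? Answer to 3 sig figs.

Wien's law gives T = b/λ_max = (2.898×10⁻³ m·K)/(4.398×10⁻⁵ m) = 65.9 K.

T ≈ 65.9 K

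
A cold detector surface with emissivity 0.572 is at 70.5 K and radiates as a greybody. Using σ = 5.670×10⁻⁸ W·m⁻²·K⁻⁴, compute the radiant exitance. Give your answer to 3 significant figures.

I ≈ 0.801 W/m²

Stefan–Boltzmann: I = εσT⁴ = 0.572 × 5.670×10⁻⁸ × (70.5)⁴ = 0.801 W/m².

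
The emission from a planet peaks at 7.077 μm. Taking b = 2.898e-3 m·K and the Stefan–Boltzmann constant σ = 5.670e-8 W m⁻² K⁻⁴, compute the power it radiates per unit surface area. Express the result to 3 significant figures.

Wien's law: T = b/λ_max = 2.898×10⁻³/7.077×10⁻⁶ = 409.496 K.
Then I = σT⁴ = 5.670×10⁻⁸×(409.496)⁴ = 1.59×10³ W/m².

I ≈ 1.59×10³ W/m²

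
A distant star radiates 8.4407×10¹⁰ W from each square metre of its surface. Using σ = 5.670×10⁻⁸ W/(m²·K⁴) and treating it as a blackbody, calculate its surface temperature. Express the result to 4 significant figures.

T ≈ 3.493×10⁴ K

I = σT⁴, so T = (I/σ)^(1/4) = (8.4407×10¹⁰/(5.670×10⁻⁸))^(1/4) = 3.493×10⁴ K.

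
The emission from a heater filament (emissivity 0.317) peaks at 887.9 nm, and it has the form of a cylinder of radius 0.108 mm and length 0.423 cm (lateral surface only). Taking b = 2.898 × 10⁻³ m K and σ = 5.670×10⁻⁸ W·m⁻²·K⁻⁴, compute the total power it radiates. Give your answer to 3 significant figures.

Wien's law: T = b/λ_max = 2.898×10⁻³/8.879×10⁻⁷ = 3263.88 K.
Lateral area A = 2πrL = 2π×1.08×10⁻⁴×4.23×10⁻³ = 2.87041×10⁻⁶ m².
Then P = εσAT⁴ = 0.317×5.670×10⁻⁸×2.87041×10⁻⁶×(3263.88)⁴ = 5.85 W.

P ≈ 5.85 W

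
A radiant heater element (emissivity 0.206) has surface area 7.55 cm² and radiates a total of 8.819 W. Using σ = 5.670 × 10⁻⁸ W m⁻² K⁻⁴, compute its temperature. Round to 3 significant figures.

Area A = 7.55 cm² = 7.55×10⁻⁴ m².
P = εσAT⁴ ⇒ T = (P/(εσA))^(1/4) = (8.819/(0.206×5.670×10⁻⁸×7.55×10⁻⁴))^(1/4) = 1.00×10³ K.

T ≈ 1.00×10³ K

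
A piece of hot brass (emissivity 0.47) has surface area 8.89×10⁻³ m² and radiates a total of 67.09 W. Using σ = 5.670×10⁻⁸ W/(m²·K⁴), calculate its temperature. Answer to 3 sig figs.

T ≈ 729 K

Area A = 8.89×10⁻³ m².
P = εσAT⁴ ⇒ T = (P/(εσA))^(1/4) = (67.09/(0.47×5.670×10⁻⁸×8.89×10⁻³))^(1/4) = 729 K.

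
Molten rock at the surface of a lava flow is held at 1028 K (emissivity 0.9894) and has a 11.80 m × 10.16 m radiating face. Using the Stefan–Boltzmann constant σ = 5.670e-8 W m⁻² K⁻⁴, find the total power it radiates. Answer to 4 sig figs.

Area A = 11.80 × 10.16 = 119.888 m².
P = εσAT⁴ = 0.9894 × 5.670×10⁻⁸ × 119.888 × (1028)⁴ = 7.511×10⁶ W.

P ≈ 7.511×10⁶ W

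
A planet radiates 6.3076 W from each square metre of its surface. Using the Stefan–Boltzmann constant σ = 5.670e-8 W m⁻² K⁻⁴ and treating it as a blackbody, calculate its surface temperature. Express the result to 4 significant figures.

I = σT⁴, so T = (I/σ)^(1/4) = (6.3076/(5.670×10⁻⁸))^(1/4) = 102.7 K.

T ≈ 102.7 K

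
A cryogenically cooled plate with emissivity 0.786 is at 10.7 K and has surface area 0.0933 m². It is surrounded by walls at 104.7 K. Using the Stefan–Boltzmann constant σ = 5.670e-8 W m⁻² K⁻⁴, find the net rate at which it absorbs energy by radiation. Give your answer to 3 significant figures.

Net gain ≈ 0.500 W

Area A = 0.0933 m².
Net radiated power P_net = εσA(T⁴ − T₀⁴) = 0.786×5.670×10⁻⁸×0.0933×(10.7⁴ − 104.7⁴).
T⁴ − T₀⁴ = 13108.0 − 1.20167×10⁸ = -1.20154×10⁸ K⁴, so P_net = -0.500 W — negative, meaning a net gain of 0.500 W.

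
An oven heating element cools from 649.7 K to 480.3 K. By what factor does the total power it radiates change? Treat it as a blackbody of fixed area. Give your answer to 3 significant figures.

P ∝ T⁴, so P₂/P₁ = (T₂/T₁)⁴ = (480.3/649.7)⁴ = (0.739264)⁴ = 0.299.

P₂/P₁ ≈ 0.299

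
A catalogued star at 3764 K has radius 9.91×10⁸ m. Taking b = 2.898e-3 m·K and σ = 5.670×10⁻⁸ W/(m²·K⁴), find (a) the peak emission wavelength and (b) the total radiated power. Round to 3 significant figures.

λ_max ≈ 0.770 μm; P ≈ 1.40×10²⁶ W

(a) λ_max = b/T = 2.898×10⁻³/3764 = 7.699×10⁻⁷ m = 0.770 μm.
Surface area A = 4πR² = 4π(9.91×10⁸ m)² = 1.23412×10¹⁹ m².
(b) P = σAT⁴ = 5.670×10⁻⁸×1.23412×10¹⁹×(3764)⁴ = 1.40×10²⁶ W.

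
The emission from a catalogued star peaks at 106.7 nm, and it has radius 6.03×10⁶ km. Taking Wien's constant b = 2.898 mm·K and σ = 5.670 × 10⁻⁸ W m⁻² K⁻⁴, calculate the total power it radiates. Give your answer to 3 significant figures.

P ≈ 1.41×10³¹ W

Wien's law: T = b/λ_max = 2.898×10⁻³/1.067×10⁻⁷ = 27160.3 K.
Surface area A = 4πR² = 4π(6.03×10⁹ m)² = 4.56925×10²⁰ m².
Then P = σAT⁴ = 5.670×10⁻⁸×4.56925×10²⁰×(27160.3)⁴ = 1.41×10³¹ W.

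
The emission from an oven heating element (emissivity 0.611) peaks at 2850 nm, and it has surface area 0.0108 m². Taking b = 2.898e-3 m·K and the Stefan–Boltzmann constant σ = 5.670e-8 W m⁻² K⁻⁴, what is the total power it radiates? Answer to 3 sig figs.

Wien's law: T = b/λ_max = 2.898×10⁻³/2.850×10⁻⁶ = 1016.84 K.
Area A = 0.0108 m².
Then P = εσAT⁴ = 0.611×5.670×10⁻⁸×0.0108×(1016.84)⁴ = 400 W.

P ≈ 400 W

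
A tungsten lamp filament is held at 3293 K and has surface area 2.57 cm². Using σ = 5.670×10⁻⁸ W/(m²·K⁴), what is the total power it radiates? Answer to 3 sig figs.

Area A = 2.57 cm² = 2.57×10⁻⁴ m².
P = σAT⁴ = 5.670×10⁻⁸ × 2.57×10⁻⁴ × (3293)⁴ = 1.71×10³ W.

P ≈ 1.71×10³ W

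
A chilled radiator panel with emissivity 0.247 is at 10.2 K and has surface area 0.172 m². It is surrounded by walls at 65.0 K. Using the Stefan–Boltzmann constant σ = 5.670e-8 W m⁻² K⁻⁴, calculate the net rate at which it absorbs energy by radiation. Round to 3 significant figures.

Net gain ≈ 0.0430 W

Area A = 0.172 m².
Net radiated power P_net = εσA(T⁴ − T₀⁴) = 0.247×5.670×10⁻⁸×0.172×(10.2⁴ − 65.0⁴).
T⁴ − T₀⁴ = 10824.3 − 1.78506×10⁷ = -1.78398×10⁷ K⁴, so P_net = -0.0430 W — negative, meaning a net gain of 0.0430 W.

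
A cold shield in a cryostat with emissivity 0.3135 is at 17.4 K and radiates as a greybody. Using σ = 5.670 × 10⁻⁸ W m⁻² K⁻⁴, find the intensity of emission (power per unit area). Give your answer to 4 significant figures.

Stefan–Boltzmann: I = εσT⁴ = 0.3135 × 5.670×10⁻⁸ × (17.4)⁴ = 1.629×10⁻³ W/m².

I ≈ 1.629×10⁻³ W/m²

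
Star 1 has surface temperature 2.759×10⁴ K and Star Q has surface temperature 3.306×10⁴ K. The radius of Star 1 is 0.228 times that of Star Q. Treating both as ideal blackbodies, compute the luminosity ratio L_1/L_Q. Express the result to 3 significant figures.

L ∝ R²T⁴, so L_1/L_Q = (R_1/R_Q)²(T_1/T_Q)⁴ = (0.228)² × (2.759×10⁴/3.306×10⁴)⁴ = 0.051984 × 0.485060 = 0.0252.

L_1/L_Q ≈ 0.0252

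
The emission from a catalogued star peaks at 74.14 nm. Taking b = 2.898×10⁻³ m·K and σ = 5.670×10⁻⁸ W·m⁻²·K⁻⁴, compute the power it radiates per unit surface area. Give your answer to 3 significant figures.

I ≈ 1.32×10¹¹ W/m²

Wien's law: T = b/λ_max = 2.898×10⁻³/7.414×10⁻⁸ = 39088.2 K.
Then I = σT⁴ = 5.670×10⁻⁸×(39088.2)⁴ = 1.32×10¹¹ W/m².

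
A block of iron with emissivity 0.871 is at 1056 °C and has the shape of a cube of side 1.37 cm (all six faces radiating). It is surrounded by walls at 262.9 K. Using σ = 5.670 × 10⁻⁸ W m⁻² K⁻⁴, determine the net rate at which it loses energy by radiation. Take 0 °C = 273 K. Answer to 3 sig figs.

Net loss ≈ 173 W

T = 1056 °C + 273 = 1329 K.
Area A = 6s² = 6×(0.0137 m)² = 1.12614×10⁻³ m².
Net radiated power P_net = εσA(T⁴ − T₀⁴) = 0.871×5.670×10⁻⁸×1.12614×10⁻³×(1329⁴ − 262.9⁴).
T⁴ − T₀⁴ = 3.11961×10¹² − 4.77708×10⁹ = 3.11483×10¹² K⁴, so P_net = 173 W.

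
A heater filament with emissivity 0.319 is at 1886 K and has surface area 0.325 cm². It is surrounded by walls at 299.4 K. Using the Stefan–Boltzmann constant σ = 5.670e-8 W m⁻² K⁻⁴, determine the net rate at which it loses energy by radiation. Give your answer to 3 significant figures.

Area A = 0.325 cm² = 3.25×10⁻⁵ m².
Net radiated power P_net = εσA(T⁴ − T₀⁴) = 0.319×5.670×10⁻⁸×3.25×10⁻⁵×(1886⁴ − 299.4⁴).
T⁴ − T₀⁴ = 1.26522×10¹³ − 8.03539×10⁹ = 1.26442×10¹³ K⁴, so P_net = 7.43 W.

Net loss ≈ 7.43 W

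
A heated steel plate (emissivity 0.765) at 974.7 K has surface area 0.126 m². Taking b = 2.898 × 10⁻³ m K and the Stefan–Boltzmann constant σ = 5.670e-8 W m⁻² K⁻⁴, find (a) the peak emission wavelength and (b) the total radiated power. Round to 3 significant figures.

(a) λ_max = b/T = 2.898×10⁻³/974.7 = 2.973×10⁻⁶ m = 2.97×10³ nm.
Area A = 0.126 m².
(b) P = εσAT⁴ = 0.765×5.670×10⁻⁸×0.126×(974.7)⁴ = 4.93×10³ W.

λ_max ≈ 2.97×10³ nm; P ≈ 4.93×10³ W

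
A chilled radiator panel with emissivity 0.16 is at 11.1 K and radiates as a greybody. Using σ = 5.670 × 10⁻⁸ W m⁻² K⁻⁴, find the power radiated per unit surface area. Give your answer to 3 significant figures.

I ≈ 1.38×10⁻⁴ W/m²

Stefan–Boltzmann: I = εσT⁴ = 0.16 × 5.670×10⁻⁸ × (11.1)⁴ = 1.38×10⁻⁴ W/m².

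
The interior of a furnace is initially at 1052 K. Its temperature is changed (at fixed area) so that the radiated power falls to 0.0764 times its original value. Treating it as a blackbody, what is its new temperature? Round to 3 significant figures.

T₂ ≈ 553 K

P ∝ T⁴, so T₂/T₁ = (P₂/P₁)^(1/4) = (0.0764)^(1/4) = 0.525743.
T₂ = 1052 × 0.525743 = 553 K.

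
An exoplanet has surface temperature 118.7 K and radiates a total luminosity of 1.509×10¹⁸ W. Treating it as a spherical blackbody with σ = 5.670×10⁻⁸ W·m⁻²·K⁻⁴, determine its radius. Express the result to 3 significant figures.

R ≈ 1.03×10⁸ m

L = 4πR²σT⁴ ⇒ R = √(L/(4πσT⁴)).
σT⁴ = 11.2560 W/m², so R = √(1.509×10¹⁸/(4π×11.2560)) = 1.03×10⁸ m.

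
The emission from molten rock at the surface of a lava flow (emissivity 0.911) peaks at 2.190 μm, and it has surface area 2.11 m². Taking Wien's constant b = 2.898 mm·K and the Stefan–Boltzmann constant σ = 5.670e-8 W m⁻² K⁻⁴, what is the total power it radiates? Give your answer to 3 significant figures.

Wien's law: T = b/λ_max = 2.898×10⁻³/2.190×10⁻⁶ = 1323.29 K.
Area A = 2.11 m².
Then P = εσAT⁴ = 0.911×5.670×10⁻⁸×2.11×(1323.29)⁴ = 3.34×10⁵ W.

P ≈ 3.34×10⁵ W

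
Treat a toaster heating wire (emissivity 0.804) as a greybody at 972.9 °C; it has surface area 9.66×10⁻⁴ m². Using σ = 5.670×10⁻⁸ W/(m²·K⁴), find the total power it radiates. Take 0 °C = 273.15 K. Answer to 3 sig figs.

P ≈ 106 W

T = 972.9 °C + 273.15 = 1246.05 K.
Area A = 9.66×10⁻⁴ m².
P = εσAT⁴ = 0.804 × 5.670×10⁻⁸ × 9.66×10⁻⁴ × (1246.05)⁴ = 106 W.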